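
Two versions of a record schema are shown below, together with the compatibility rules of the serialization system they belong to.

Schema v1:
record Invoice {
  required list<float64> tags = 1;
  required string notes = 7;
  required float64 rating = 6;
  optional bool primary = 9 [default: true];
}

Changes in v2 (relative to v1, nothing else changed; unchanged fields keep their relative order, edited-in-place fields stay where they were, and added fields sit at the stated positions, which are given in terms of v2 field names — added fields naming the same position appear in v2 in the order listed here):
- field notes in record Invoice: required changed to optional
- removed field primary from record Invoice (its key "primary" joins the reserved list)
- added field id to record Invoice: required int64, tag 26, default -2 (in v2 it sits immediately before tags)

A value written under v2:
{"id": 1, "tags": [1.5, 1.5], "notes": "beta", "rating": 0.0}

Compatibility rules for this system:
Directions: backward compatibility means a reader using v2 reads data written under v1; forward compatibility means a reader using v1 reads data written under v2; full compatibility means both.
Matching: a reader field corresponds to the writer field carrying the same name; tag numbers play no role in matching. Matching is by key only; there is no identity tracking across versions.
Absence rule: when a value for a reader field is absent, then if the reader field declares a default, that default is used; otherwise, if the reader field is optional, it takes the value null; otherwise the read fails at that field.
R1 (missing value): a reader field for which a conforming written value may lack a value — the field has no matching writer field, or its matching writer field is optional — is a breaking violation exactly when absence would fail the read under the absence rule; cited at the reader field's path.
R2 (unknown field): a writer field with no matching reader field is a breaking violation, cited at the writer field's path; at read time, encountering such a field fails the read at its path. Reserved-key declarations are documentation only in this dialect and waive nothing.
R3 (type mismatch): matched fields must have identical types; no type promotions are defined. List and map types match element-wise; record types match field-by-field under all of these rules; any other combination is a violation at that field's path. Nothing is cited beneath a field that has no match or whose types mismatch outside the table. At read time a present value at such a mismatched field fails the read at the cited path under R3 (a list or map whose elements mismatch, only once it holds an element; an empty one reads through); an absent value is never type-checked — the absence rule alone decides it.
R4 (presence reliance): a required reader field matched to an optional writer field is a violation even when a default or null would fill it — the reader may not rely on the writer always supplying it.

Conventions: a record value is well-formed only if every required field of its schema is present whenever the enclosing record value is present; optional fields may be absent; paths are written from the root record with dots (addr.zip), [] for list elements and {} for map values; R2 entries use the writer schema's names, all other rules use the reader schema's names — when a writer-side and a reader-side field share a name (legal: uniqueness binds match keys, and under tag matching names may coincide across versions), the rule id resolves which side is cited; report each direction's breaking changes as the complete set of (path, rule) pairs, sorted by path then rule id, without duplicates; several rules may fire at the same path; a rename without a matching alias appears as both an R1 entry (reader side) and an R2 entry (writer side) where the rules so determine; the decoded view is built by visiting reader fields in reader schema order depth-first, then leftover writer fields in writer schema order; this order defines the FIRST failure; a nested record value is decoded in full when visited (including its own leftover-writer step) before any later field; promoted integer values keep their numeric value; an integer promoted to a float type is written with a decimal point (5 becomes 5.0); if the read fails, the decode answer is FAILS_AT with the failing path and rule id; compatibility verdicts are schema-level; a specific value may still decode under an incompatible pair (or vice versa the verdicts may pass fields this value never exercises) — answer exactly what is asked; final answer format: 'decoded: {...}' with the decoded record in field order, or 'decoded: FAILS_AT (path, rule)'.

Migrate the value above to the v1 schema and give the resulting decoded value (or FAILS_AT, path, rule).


decoded: FAILS_AT (id, R2)

the writer's type comes first in each Invoice pair
migrating the Invoice value to v1:
  tags := [1.5, 1.5]
  notes := "beta"
  rating := 0.0
  primary := true (missing; default applied)
  read fails at id under R2 (unknown field)
  => FAILS_AT (id, R2)
remaining Invoice differences; none change what is asked:
  field notes in record Invoice: required changed to optional -> a verdict-level change on Invoice — the shown value reads the same
  removed field primary from record Invoice (its key "primary" joins the reserved list) -> a verdict-level change on Invoice — the shown value reads the same


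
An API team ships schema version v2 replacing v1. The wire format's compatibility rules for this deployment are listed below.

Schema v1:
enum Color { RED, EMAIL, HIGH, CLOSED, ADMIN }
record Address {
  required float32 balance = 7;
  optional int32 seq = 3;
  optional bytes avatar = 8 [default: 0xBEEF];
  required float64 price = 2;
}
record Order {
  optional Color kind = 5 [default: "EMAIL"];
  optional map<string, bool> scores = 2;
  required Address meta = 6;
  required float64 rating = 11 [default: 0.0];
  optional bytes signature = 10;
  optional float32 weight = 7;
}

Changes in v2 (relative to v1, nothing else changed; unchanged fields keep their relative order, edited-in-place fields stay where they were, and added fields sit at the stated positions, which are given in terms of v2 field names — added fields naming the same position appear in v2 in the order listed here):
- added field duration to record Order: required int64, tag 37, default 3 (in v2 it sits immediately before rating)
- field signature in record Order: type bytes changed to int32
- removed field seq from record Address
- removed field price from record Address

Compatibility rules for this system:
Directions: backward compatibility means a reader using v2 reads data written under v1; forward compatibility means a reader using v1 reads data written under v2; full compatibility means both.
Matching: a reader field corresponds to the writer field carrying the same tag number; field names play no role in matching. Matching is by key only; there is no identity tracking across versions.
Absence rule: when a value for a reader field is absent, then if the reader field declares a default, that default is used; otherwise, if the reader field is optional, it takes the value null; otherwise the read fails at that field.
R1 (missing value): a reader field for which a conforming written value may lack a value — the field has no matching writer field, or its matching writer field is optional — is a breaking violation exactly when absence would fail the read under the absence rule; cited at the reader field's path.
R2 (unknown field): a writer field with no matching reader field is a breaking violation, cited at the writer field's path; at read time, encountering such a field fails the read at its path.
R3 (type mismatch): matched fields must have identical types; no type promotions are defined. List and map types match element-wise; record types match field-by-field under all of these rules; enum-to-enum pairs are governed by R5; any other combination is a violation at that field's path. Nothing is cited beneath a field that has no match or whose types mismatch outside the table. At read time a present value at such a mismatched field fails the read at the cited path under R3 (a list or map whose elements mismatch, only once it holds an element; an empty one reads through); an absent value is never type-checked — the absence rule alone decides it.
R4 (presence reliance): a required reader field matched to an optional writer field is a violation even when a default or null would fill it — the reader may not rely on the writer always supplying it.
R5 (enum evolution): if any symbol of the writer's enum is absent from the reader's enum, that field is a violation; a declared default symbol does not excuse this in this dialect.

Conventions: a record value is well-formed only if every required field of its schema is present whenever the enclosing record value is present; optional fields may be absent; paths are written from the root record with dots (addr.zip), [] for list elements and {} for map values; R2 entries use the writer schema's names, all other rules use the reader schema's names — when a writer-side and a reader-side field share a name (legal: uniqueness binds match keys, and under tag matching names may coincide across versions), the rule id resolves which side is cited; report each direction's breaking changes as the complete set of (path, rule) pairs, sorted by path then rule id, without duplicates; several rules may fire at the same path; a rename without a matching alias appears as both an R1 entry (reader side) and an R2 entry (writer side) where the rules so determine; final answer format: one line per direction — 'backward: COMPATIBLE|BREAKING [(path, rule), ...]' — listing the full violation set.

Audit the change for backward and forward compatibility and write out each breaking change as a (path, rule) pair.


each type pair in Order: writer, then reader
backward analysis of Order with v2 as reader and v1 as writer:
  kind: paired with writer kind (Color -> Color; writer optional)
  scores: paired with writer scores (map<string, bool> -> map<string, bool>; writer optional)
  meta: paired with writer meta (Address -> Address; writer required)
  duration: no writer match
  rating: paired with writer rating (float64 -> float64; writer required)
  signature: paired with writer signature (bytes -> int32; writer optional)
  weight: paired with writer weight (float32 -> float32; writer optional)
  meta.balance: paired with writer meta.balance (float32 -> float32; writer required)
  meta.avatar: paired with writer meta.avatar (bytes -> bytes; writer optional)
  leftover writer field: meta.seq
  leftover writer field: meta.price
  violation R2 at meta.price
  violation R2 at meta.seq
  violation R3 at signature
  => backward: BREAKING (3)
forward analysis of Order with v1 as reader and v2 as writer:
  kind: paired with writer kind (Color -> Color; writer optional)
  scores: paired with writer scores (map<string, bool> -> map<string, bool>; writer optional)
  meta: paired with writer meta (Address -> Address; writer required)
  rating: paired with writer rating (float64 -> float64; writer required)
  signature: paired with writer signature (int32 -> bytes; writer optional)
  weight: paired with writer weight (float32 -> float32; writer optional)
  leftover writer field: duration
  meta.balance: paired with writer meta.balance (float32 -> float32; writer required)
  meta.seq: no writer match
  meta.avatar: paired with writer meta.avatar (bytes -> bytes; writer optional)
  meta.price: no writer match
  violation R2 at duration
  violation R1 at meta.price
  violation R3 at signature
  => forward: BREAKING (3)

backward: BREAKING [(meta.price, R2), (meta.seq, R2), (signature, R3)]; forward: BREAKING [(duration, R2), (meta.price, R1), (signature, R3)]


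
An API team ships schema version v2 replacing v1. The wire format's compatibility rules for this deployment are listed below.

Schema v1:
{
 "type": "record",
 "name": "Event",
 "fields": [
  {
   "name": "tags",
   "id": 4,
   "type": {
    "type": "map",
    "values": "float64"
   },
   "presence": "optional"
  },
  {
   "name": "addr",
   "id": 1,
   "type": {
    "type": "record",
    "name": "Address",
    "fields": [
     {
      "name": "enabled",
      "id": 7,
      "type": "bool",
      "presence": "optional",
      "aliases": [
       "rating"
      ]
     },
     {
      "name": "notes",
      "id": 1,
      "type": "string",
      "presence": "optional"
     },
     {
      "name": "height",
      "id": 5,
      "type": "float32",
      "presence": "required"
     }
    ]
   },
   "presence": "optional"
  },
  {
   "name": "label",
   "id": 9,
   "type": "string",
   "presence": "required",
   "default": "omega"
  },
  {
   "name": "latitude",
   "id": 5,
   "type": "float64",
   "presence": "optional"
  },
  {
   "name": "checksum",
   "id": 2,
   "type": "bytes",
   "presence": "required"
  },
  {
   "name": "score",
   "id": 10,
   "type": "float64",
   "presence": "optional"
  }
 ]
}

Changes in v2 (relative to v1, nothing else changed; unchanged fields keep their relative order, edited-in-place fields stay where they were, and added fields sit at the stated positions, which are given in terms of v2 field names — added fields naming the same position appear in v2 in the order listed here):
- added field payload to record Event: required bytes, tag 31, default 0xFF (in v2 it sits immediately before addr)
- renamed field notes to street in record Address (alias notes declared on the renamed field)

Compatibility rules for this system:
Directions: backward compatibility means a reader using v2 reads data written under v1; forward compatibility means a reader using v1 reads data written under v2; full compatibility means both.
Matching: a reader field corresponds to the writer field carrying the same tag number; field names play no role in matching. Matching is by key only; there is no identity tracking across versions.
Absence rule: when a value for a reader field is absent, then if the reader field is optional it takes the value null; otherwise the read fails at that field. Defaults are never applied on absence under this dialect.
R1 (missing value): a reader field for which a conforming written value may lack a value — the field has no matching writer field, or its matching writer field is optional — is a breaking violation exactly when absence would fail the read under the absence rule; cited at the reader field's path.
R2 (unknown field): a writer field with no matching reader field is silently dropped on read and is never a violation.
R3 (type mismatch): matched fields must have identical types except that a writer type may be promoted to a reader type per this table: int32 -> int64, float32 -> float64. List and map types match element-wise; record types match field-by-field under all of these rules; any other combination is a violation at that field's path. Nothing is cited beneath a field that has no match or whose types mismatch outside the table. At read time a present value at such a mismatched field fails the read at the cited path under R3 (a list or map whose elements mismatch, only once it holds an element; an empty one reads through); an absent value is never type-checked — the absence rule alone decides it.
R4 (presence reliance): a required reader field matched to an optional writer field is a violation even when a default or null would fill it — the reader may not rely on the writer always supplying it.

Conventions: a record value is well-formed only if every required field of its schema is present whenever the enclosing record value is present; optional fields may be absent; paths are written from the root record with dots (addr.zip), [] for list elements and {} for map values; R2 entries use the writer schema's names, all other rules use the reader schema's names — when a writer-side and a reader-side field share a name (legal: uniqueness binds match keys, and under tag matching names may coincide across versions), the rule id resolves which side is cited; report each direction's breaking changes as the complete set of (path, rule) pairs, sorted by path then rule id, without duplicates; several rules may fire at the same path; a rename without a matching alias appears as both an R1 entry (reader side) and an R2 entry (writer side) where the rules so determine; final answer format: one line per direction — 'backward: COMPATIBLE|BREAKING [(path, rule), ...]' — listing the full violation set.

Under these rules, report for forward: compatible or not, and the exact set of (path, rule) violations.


forward: COMPATIBLE []

in Event below, arrows point writer -> reader
forward pass over Event, reader schema v1, writer schema v2:
  tags: map<string, float64> -> map<string, float64>, writer optional; from tags
  addr: Address -> Address, writer optional; from addr
  label: string -> string, writer required; from label
  latitude: float64 -> float64, writer optional; from latitude
  checksum: bytes -> bytes, writer required; from checksum
  score: float64 -> float64, writer optional; from score
  leftover writer field: payload
  addr.enabled: bool -> bool, writer optional; from addr.enabled
  addr.notes: string -> string, writer optional; from addr.street
  addr.height: float32 -> float32, writer required; from addr.height
  => forward verdict for Event: COMPATIBLE, no violations
checking off the Event differences that do not matter here:
  added field payload to record Event: required bytes, tag 31, default 0xFF (in v2 it sits immediately before addr) -> matters only for Event's backward compatibility — outside the asked direction
  renamed field notes to street in record Address (alias notes declared on the renamed field) -> no rule fires on it in Event's dialect; the asked verdict holds


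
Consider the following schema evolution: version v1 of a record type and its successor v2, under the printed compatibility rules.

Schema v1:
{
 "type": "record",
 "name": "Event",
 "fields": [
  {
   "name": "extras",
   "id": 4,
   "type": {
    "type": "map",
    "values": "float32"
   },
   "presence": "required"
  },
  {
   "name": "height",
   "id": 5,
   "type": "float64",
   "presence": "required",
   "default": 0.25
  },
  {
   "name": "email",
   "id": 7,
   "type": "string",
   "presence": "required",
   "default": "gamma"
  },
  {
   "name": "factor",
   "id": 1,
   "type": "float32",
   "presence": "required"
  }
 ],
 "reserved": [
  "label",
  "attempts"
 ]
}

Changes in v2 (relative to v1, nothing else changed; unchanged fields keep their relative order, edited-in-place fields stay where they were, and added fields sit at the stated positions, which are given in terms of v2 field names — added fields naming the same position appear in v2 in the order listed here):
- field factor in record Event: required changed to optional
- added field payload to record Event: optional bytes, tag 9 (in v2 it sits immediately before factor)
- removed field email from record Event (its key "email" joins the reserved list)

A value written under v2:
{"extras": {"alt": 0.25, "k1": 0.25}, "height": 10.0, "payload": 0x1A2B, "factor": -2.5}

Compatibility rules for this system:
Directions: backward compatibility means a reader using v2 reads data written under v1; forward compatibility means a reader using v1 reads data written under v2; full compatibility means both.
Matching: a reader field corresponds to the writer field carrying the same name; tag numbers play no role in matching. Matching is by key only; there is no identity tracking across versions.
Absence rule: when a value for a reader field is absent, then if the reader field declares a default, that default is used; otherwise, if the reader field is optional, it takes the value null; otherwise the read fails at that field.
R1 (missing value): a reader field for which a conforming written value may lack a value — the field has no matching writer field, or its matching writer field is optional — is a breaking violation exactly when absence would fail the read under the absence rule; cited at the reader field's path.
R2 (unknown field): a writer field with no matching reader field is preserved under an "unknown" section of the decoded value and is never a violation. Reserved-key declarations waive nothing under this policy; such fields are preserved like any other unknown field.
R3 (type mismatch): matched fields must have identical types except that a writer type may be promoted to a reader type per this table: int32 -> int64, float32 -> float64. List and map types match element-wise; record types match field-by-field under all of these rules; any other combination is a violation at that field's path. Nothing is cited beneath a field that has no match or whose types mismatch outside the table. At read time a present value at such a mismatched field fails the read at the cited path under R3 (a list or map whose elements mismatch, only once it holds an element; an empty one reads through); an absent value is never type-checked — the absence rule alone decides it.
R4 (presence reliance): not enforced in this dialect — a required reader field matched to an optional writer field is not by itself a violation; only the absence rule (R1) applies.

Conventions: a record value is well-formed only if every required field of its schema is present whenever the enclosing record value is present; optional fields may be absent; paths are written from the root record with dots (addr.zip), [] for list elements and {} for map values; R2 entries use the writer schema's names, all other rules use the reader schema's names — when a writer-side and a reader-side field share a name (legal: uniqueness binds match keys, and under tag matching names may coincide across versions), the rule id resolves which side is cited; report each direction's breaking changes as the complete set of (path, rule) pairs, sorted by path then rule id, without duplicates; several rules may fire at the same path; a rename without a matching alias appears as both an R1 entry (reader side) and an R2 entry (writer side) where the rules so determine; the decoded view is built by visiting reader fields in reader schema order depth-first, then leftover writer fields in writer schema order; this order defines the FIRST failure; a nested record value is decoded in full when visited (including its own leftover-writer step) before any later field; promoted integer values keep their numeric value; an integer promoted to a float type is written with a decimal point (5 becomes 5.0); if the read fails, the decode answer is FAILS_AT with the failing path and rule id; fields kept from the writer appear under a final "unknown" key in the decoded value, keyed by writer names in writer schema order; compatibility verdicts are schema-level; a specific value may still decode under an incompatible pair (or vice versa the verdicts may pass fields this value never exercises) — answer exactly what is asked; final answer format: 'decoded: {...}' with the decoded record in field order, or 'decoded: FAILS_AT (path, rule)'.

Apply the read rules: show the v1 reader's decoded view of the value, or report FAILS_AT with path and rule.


decoded: {"extras": {"alt": 0.25, "k1": 0.25}, "height": 10.0, "email": "gamma", "factor": -2.5, "unknown": {"payload": 0x1A2B}}

the writer's type comes first in each Event pair
decode walk for Event under reader schema v1:
  extras := {"alt": 0.25, "k1": 0.25}
  height := 10.0
  email := "gamma" (absent -> default)
  factor := -2.5
  writer payload: kept under "unknown"
  => decoded: {"extras": {"alt": 0.25, "k1": 0.25}, "height": 10.0, "email": "gamma", "factor": -2.5, "unknown": {"payload": 0x1A2B}}
ruling out the remaining Event differences:
  field factor in record Event: required changed to optional -> schema-level compatibility only; this Event value's decode is unchanged
  removed field email from record Event (its key "email" joins the reserved list) -> no rule fires on it and the decoded Event view is identical with or without it


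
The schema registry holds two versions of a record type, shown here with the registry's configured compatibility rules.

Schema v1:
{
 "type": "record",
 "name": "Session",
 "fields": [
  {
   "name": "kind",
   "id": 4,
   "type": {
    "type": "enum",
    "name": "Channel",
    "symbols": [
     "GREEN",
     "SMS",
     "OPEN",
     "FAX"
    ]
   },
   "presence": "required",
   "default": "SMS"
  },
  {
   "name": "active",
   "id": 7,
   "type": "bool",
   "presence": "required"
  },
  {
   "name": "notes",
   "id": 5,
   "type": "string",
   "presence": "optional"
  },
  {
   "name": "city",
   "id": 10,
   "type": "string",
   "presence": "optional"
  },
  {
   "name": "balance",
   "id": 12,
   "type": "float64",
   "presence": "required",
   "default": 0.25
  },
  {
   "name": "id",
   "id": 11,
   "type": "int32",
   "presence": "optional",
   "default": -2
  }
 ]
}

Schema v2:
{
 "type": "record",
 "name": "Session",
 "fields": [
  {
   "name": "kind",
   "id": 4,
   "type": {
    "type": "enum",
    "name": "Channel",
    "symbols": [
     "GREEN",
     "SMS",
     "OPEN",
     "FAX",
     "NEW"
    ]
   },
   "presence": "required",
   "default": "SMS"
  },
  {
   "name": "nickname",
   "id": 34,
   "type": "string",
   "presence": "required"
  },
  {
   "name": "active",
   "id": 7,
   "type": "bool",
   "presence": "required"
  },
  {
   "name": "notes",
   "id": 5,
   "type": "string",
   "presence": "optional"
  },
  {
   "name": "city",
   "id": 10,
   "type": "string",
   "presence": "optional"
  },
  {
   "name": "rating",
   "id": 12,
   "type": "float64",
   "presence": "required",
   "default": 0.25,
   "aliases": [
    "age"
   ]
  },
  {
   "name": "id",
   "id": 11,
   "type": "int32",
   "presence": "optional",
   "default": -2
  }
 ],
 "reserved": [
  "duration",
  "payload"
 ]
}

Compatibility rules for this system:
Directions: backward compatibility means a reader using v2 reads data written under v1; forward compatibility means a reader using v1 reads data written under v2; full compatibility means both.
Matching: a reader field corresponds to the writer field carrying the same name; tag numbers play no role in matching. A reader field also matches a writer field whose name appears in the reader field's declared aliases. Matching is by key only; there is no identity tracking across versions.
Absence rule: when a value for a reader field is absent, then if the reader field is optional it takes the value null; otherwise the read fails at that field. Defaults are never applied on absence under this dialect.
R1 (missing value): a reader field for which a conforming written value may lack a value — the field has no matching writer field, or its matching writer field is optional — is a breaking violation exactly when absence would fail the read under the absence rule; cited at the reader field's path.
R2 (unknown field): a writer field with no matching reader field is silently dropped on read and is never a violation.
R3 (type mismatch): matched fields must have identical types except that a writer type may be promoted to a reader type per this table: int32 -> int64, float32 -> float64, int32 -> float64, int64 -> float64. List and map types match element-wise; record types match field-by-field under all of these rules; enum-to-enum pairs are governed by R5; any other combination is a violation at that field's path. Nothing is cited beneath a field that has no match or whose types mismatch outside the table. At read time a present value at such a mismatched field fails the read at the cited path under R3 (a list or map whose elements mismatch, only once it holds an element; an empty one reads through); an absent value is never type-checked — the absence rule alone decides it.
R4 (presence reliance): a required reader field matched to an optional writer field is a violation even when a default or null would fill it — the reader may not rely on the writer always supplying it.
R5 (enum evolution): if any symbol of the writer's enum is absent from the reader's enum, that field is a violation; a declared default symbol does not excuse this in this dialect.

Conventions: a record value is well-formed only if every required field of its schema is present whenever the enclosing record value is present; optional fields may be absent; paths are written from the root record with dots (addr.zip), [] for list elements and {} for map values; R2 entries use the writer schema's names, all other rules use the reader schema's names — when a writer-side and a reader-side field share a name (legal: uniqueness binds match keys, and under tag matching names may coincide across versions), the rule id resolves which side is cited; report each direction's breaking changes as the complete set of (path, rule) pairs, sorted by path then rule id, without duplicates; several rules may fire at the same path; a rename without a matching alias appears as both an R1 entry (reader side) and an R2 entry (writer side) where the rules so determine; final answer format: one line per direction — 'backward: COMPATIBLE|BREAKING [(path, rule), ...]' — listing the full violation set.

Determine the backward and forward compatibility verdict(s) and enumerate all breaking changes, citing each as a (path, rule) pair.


arrows below run writer -> reader for Session
backward pass over Session, reader schema v2, writer schema v1:
  kind: paired with writer kind (Channel -> Channel; writer required)
  nickname: no writer-side match
  active: paired with writer active (bool -> bool; writer required)
  notes: paired with writer notes (string -> string; writer optional)
  city: paired with writer city (string -> string; writer optional)
  rating: no writer-side match
  id: paired with writer id (int32 -> int32; writer optional)
  leftover writer field: balance
  violation R1 at nickname
  violation R1 at rating
  => 2 violation(s): backward is BREAKING for Session
forward pass over Session, reader schema v1, writer schema v2:
  kind: paired with writer kind (Channel -> Channel; writer required)
  active: paired with writer active (bool -> bool; writer required)
  notes: paired with writer notes (string -> string; writer optional)
  city: paired with writer city (string -> string; writer optional)
  balance: no writer-side match
  id: paired with writer id (int32 -> int32; writer optional)
  leftover writer field: nickname
  leftover writer field: rating
  violation R1 at balance
  violation R5 at kind
  => 2 violation(s): forward is BREAKING for Session

backward: BREAKING [(nickname, R1), (rating, R1)]; forward: BREAKING [(balance, R1), (kind, R5)]


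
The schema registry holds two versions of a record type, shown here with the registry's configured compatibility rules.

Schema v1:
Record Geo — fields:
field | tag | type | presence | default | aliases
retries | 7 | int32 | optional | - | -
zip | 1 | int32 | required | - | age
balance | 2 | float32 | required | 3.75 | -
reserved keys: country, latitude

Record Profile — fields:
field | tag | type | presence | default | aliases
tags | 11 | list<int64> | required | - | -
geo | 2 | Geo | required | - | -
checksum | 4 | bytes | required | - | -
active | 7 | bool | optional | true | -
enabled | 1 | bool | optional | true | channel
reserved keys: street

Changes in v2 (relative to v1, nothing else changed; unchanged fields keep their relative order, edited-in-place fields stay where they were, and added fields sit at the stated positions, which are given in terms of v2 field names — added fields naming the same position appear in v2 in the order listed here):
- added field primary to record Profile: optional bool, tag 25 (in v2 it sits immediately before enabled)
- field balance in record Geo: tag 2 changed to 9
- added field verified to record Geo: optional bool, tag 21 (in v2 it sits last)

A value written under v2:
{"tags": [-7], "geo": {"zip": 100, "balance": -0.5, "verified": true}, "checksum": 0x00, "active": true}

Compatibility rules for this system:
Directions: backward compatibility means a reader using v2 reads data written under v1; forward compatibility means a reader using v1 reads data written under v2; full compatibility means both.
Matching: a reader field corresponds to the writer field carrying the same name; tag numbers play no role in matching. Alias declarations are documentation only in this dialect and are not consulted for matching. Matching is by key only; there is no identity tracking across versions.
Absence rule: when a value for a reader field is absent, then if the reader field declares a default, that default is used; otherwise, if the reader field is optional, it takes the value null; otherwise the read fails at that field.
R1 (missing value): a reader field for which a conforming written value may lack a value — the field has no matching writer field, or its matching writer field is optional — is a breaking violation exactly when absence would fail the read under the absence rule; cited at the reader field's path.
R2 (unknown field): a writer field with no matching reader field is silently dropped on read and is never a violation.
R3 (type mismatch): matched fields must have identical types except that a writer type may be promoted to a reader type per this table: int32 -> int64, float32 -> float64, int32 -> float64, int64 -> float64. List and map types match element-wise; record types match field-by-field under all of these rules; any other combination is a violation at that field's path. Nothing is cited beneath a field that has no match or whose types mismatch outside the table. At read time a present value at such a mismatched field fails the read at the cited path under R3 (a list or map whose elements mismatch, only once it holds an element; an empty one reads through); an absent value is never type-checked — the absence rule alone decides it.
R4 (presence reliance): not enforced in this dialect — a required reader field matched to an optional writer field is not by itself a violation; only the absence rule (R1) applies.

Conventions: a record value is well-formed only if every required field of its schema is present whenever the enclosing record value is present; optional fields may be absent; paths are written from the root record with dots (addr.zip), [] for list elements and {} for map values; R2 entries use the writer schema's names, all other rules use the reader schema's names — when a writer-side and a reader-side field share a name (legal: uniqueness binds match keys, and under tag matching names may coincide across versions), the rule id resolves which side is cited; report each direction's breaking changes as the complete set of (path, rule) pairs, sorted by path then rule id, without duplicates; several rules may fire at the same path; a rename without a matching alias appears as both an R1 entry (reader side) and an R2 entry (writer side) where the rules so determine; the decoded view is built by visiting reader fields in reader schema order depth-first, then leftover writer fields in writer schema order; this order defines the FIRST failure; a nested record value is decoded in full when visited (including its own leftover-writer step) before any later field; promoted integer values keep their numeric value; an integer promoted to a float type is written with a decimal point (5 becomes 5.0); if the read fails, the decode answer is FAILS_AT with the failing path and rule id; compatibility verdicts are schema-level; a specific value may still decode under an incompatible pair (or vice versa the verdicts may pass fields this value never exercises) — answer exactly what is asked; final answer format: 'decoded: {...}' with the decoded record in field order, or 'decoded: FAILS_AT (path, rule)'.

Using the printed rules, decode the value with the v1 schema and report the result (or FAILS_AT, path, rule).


decoded: {"tags": [-7], "geo": {"retries": null, "zip": 100, "balance": -0.5}, "checksum": 0x00, "active": true, "enabled": true}

arrows below run writer -> reader for Profile
migrating the Profile value to v1:
  tags := [-7]
  geo.retries := null (absent, optional -> null)
  geo.zip := 100
  geo.balance := -0.5
  writer geo.verified: unknown -> dropped
  checksum := 0x00
  active := true
  enabled := true (absent -> default)
  => decoded: {"tags": [-7], "geo": {"retries": null, "zip": 100, "balance": -0.5}, "checksum": 0x00, "active": true, "enabled": true}
the rest of the Profile diff is inert for this question:
  added field primary to record Profile: optional bool, tag 25 (in v2 it sits immediately before enabled) -> fires no rule on Profile under this dialect and leaves the result unchanged
  field balance in record Geo: tag 2 changed to 9 -> fires no rule on Profile under this dialect and leaves the result unchanged
  added field verified to record Geo: optional bool, tag 21 (in v2 it sits last) -> fires no rule on Profile under this dialect and leaves the result unchanged


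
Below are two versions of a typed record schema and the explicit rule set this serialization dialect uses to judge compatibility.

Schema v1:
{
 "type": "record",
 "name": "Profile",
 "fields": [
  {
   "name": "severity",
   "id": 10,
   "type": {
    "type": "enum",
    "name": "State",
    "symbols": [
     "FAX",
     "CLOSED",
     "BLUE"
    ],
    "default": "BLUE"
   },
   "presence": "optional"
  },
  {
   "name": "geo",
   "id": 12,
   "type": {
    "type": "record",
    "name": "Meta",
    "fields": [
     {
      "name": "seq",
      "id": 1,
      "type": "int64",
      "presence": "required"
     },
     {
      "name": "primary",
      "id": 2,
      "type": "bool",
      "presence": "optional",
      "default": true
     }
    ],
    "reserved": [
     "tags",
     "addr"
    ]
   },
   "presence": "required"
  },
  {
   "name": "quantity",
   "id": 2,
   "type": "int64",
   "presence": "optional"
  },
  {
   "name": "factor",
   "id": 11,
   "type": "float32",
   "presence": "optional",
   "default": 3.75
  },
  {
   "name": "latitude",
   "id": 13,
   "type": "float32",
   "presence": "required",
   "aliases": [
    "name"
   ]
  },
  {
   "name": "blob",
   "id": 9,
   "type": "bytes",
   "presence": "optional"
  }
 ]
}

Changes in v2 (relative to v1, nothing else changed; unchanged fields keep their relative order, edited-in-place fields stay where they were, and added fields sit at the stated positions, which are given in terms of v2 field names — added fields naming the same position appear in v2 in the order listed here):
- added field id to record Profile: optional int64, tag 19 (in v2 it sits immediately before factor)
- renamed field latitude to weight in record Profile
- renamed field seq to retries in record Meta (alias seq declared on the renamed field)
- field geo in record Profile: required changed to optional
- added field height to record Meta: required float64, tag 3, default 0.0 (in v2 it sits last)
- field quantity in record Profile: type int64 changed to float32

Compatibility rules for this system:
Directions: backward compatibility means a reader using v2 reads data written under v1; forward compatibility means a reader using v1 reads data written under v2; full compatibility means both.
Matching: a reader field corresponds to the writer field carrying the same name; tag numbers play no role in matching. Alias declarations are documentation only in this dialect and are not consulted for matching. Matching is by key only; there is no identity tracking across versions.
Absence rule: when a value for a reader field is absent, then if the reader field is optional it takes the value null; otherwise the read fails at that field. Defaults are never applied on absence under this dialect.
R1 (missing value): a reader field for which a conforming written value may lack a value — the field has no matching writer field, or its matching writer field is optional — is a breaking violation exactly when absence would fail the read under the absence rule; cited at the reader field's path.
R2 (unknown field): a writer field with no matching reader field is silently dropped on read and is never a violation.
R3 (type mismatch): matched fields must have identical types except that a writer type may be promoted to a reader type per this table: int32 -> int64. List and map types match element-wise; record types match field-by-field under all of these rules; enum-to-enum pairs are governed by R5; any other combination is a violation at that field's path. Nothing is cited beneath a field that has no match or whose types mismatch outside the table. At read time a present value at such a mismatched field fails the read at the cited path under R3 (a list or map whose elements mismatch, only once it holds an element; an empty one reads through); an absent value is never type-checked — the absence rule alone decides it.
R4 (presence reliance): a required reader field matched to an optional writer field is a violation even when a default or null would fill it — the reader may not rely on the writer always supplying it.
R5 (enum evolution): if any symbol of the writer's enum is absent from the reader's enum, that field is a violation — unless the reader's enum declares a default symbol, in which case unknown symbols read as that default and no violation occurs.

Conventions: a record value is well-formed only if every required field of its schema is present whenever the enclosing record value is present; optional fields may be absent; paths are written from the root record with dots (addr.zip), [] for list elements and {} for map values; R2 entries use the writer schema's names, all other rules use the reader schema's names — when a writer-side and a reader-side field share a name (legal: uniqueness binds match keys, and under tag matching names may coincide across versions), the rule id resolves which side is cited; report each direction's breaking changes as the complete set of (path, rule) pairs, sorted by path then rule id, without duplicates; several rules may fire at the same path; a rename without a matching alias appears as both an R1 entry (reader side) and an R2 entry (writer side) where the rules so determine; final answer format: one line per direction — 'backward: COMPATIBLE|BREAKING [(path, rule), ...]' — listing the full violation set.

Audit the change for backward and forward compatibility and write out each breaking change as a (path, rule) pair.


each type pair in Profile: writer, then reader
backward pass over Profile, reader schema v2, writer schema v1:
  severity <- severity (State -> State, writer optional)
  geo <- geo (Meta -> Meta, writer required)
  quantity <- quantity (int64 -> float32, writer optional)
  id: no writer-side match
  factor <- factor (float32 -> float32, writer optional)
  weight: no writer-side match
  blob <- blob (bytes -> bytes, writer optional)
  writer field latitude has no reader counterpart
  geo.retries: no writer-side match
  geo.primary <- geo.primary (bool -> bool, writer optional)
  geo.height: no writer-side match
  writer field geo.seq has no reader counterpart
  rule R1 violated at geo.height
  rule R1 violated at geo.retries
  rule R3 violated at quantity
  rule R1 violated at weight
  backward on Profile therefore BREAKING (4)
forward pass over Profile, reader schema v1, writer schema v2:
  severity <- severity (State -> State, writer optional)
  geo <- geo (Meta -> Meta, writer optional)
  quantity <- quantity (float32 -> int64, writer optional)
  factor <- factor (float32 -> float32, writer optional)
  latitude: no writer-side match
  blob <- blob (bytes -> bytes, writer optional)
  writer field id has no reader counterpart
  writer field weight has no reader counterpart
  geo.seq: no writer-side match
  geo.primary <- geo.primary (bool -> bool, writer optional)
  writer field geo.retries has no reader counterpart
  writer field geo.height has no reader counterpart
  rule R1 violated at geo
  rule R4 violated at geo
  rule R1 violated at geo.seq
  rule R1 violated at latitude
  rule R3 violated at quantity
  forward on Profile therefore BREAKING (5)

backward: BREAKING [(geo.height, R1), (geo.retries, R1), (quantity, R3), (weight, R1)]; forward: BREAKING [(geo, R1), (geo, R4), (geo.seq, R1), (latitude, R1), (quantity, R3)]
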